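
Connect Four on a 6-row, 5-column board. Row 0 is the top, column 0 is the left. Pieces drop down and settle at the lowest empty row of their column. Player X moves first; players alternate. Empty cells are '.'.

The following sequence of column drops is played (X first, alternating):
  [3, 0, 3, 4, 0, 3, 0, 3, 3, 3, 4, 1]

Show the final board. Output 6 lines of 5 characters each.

Answer: ...O.
...X.
...O.
X..O.
X..XX
OO.XO

Derivation:
Move 1: X drops in col 3, lands at row 5
Move 2: O drops in col 0, lands at row 5
Move 3: X drops in col 3, lands at row 4
Move 4: O drops in col 4, lands at row 5
Move 5: X drops in col 0, lands at row 4
Move 6: O drops in col 3, lands at row 3
Move 7: X drops in col 0, lands at row 3
Move 8: O drops in col 3, lands at row 2
Move 9: X drops in col 3, lands at row 1
Move 10: O drops in col 3, lands at row 0
Move 11: X drops in col 4, lands at row 4
Move 12: O drops in col 1, lands at row 5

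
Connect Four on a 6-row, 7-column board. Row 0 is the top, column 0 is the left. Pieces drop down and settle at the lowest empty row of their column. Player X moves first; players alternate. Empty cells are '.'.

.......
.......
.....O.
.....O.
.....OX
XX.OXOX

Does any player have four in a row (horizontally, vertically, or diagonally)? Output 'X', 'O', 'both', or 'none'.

O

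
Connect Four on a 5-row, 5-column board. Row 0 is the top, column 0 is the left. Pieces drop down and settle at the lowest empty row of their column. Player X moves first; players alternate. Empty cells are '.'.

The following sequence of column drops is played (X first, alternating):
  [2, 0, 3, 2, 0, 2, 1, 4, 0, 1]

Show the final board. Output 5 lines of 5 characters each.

Answer: .....
.....
X.O..
XOO..
OXXXO

Derivation:
Move 1: X drops in col 2, lands at row 4
Move 2: O drops in col 0, lands at row 4
Move 3: X drops in col 3, lands at row 4
Move 4: O drops in col 2, lands at row 3
Move 5: X drops in col 0, lands at row 3
Move 6: O drops in col 2, lands at row 2
Move 7: X drops in col 1, lands at row 4
Move 8: O drops in col 4, lands at row 4
Move 9: X drops in col 0, lands at row 2
Move 10: O drops in col 1, lands at row 3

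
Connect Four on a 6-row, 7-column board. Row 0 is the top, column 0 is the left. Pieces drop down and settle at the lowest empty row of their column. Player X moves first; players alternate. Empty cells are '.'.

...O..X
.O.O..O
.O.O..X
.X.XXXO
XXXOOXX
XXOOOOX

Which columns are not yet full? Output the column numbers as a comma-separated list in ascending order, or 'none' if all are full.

Answer: 0,1,2,4,5

Derivation:
col 0: top cell = '.' → open
col 1: top cell = '.' → open
col 2: top cell = '.' → open
col 3: top cell = 'O' → FULL
col 4: top cell = '.' → open
col 5: top cell = '.' → open
col 6: top cell = 'X' → FULL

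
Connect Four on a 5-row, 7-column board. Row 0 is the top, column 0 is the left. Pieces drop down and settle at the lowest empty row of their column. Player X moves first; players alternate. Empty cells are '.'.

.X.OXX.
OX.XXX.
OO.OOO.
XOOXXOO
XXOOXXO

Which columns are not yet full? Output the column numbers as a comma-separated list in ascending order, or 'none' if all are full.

Answer: 0,2,6

Derivation:
col 0: top cell = '.' → open
col 1: top cell = 'X' → FULL
col 2: top cell = '.' → open
col 3: top cell = 'O' → FULL
col 4: top cell = 'X' → FULL
col 5: top cell = 'X' → FULL
col 6: top cell = '.' → open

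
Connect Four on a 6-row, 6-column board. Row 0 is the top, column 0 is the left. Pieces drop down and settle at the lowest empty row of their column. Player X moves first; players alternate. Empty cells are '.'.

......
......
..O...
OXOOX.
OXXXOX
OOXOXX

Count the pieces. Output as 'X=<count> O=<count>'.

X=9 O=9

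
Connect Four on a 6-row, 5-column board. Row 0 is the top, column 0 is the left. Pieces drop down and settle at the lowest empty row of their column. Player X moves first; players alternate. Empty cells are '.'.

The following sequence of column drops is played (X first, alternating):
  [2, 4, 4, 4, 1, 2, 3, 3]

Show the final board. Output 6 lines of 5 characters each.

Move 1: X drops in col 2, lands at row 5
Move 2: O drops in col 4, lands at row 5
Move 3: X drops in col 4, lands at row 4
Move 4: O drops in col 4, lands at row 3
Move 5: X drops in col 1, lands at row 5
Move 6: O drops in col 2, lands at row 4
Move 7: X drops in col 3, lands at row 5
Move 8: O drops in col 3, lands at row 4

Answer: .....
.....
.....
....O
..OOX
.XXXO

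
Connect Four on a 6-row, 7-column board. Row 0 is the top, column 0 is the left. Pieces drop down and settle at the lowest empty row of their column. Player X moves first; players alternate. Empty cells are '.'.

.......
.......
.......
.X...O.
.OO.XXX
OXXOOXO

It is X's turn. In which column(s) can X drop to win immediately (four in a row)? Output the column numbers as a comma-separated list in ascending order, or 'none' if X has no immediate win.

Answer: 3

Derivation:
col 0: drop X → no win
col 1: drop X → no win
col 2: drop X → no win
col 3: drop X → WIN!
col 4: drop X → no win
col 5: drop X → no win
col 6: drop X → no win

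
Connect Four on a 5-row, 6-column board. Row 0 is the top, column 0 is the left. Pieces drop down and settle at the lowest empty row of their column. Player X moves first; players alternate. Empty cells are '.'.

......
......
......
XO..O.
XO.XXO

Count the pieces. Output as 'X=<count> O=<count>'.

X=4 O=4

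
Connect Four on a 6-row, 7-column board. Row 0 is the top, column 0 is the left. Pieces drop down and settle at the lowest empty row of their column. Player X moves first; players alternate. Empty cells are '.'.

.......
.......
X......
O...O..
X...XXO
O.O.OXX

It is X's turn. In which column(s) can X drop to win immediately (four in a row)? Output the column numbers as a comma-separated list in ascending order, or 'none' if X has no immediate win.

Answer: none

Derivation:
col 0: drop X → no win
col 1: drop X → no win
col 2: drop X → no win
col 3: drop X → no win
col 4: drop X → no win
col 5: drop X → no win
col 6: drop X → no win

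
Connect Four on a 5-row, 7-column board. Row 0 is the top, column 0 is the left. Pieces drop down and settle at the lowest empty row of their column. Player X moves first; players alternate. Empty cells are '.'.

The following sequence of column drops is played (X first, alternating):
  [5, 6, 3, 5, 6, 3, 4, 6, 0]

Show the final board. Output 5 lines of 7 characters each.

Answer: .......
.......
......O
...O.OX
X..XXXO

Derivation:
Move 1: X drops in col 5, lands at row 4
Move 2: O drops in col 6, lands at row 4
Move 3: X drops in col 3, lands at row 4
Move 4: O drops in col 5, lands at row 3
Move 5: X drops in col 6, lands at row 3
Move 6: O drops in col 3, lands at row 3
Move 7: X drops in col 4, lands at row 4
Move 8: O drops in col 6, lands at row 2
Move 9: X drops in col 0, lands at row 4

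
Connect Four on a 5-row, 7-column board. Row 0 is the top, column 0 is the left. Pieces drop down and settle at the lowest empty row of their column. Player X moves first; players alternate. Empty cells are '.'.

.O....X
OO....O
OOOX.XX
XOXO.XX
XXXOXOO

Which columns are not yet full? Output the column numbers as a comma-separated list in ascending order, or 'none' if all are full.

Answer: 0,2,3,4,5

Derivation:
col 0: top cell = '.' → open
col 1: top cell = 'O' → FULL
col 2: top cell = '.' → open
col 3: top cell = '.' → open
col 4: top cell = '.' → open
col 5: top cell = '.' → open
col 6: top cell = 'X' → FULL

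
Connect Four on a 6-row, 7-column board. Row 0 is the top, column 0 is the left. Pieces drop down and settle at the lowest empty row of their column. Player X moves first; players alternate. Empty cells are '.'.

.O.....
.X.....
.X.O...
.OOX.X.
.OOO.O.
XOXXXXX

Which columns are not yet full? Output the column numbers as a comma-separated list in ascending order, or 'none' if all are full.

Answer: 0,2,3,4,5,6

Derivation:
col 0: top cell = '.' → open
col 1: top cell = 'O' → FULL
col 2: top cell = '.' → open
col 3: top cell = '.' → open
col 4: top cell = '.' → open
col 5: top cell = '.' → open
col 6: top cell = '.' → open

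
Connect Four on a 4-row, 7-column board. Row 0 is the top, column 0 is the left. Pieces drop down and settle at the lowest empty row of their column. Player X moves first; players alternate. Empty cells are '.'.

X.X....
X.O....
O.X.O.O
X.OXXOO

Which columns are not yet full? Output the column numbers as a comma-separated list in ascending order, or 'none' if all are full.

col 0: top cell = 'X' → FULL
col 1: top cell = '.' → open
col 2: top cell = 'X' → FULL
col 3: top cell = '.' → open
col 4: top cell = '.' → open
col 5: top cell = '.' → open
col 6: top cell = '.' → open

Answer: 1,3,4,5,6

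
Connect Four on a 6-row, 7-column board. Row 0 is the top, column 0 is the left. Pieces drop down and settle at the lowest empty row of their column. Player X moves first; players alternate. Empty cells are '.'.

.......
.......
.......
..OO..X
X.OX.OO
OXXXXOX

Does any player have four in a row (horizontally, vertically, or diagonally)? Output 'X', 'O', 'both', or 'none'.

X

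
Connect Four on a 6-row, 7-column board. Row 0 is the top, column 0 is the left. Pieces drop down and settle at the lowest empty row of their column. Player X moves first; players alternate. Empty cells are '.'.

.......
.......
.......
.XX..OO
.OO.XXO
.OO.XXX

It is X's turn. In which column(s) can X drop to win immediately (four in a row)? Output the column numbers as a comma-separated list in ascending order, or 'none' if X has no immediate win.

col 0: drop X → no win
col 1: drop X → no win
col 2: drop X → no win
col 3: drop X → WIN!
col 4: drop X → no win
col 5: drop X → no win
col 6: drop X → no win

Answer: 3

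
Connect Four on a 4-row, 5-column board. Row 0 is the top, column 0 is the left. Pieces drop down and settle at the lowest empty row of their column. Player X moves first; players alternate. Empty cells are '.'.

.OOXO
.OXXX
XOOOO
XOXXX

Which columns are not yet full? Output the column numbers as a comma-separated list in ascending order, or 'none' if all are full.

col 0: top cell = '.' → open
col 1: top cell = 'O' → FULL
col 2: top cell = 'O' → FULL
col 3: top cell = 'X' → FULL
col 4: top cell = 'O' → FULL

Answer: 0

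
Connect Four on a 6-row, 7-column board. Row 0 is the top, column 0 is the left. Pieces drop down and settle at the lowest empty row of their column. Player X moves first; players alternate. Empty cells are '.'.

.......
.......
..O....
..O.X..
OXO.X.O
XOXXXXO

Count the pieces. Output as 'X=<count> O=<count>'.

X=8 O=7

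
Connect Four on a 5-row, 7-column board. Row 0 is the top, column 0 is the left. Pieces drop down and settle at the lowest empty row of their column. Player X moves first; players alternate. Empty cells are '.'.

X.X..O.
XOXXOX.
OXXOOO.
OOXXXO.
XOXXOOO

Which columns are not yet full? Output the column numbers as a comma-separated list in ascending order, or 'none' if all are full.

Answer: 1,3,4,6

Derivation:
col 0: top cell = 'X' → FULL
col 1: top cell = '.' → open
col 2: top cell = 'X' → FULL
col 3: top cell = '.' → open
col 4: top cell = '.' → open
col 5: top cell = 'O' → FULL
col 6: top cell = '.' → open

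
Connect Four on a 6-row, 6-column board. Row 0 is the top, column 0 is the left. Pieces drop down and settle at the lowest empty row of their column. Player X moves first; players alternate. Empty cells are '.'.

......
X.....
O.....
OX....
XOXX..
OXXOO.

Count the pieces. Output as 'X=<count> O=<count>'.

X=7 O=6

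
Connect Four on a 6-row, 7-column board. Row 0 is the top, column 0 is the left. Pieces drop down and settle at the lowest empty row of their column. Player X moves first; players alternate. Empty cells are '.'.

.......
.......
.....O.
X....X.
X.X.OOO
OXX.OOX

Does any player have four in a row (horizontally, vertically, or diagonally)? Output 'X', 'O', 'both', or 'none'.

none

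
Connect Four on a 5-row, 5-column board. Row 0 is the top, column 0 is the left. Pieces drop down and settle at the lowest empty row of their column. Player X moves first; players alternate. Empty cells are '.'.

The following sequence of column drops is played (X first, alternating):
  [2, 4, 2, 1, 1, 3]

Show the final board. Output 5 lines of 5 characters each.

Move 1: X drops in col 2, lands at row 4
Move 2: O drops in col 4, lands at row 4
Move 3: X drops in col 2, lands at row 3
Move 4: O drops in col 1, lands at row 4
Move 5: X drops in col 1, lands at row 3
Move 6: O drops in col 3, lands at row 4

Answer: .....
.....
.....
.XX..
.OXOO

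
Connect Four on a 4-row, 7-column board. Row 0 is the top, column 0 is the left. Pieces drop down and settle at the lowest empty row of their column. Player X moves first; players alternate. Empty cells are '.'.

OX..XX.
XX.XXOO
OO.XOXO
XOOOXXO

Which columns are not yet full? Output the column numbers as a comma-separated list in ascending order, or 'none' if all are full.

col 0: top cell = 'O' → FULL
col 1: top cell = 'X' → FULL
col 2: top cell = '.' → open
col 3: top cell = '.' → open
col 4: top cell = 'X' → FULL
col 5: top cell = 'X' → FULL
col 6: top cell = '.' → open

Answer: 2,3,6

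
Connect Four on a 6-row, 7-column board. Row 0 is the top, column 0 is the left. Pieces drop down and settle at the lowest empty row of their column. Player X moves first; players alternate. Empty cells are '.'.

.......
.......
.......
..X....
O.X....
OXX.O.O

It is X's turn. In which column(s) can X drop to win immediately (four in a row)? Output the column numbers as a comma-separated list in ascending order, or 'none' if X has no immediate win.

col 0: drop X → no win
col 1: drop X → no win
col 2: drop X → WIN!
col 3: drop X → no win
col 4: drop X → no win
col 5: drop X → no win
col 6: drop X → no win

Answer: 2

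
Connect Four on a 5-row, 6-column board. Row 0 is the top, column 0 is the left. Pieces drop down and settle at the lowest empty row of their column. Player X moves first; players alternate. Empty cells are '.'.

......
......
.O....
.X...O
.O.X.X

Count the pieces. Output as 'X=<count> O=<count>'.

X=3 O=3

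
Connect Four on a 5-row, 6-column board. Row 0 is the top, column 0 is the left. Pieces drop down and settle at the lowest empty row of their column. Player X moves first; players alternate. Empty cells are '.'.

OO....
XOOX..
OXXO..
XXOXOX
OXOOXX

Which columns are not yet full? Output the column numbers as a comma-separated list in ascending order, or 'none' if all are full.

col 0: top cell = 'O' → FULL
col 1: top cell = 'O' → FULL
col 2: top cell = '.' → open
col 3: top cell = '.' → open
col 4: top cell = '.' → open
col 5: top cell = '.' → open

Answer: 2,3,4,5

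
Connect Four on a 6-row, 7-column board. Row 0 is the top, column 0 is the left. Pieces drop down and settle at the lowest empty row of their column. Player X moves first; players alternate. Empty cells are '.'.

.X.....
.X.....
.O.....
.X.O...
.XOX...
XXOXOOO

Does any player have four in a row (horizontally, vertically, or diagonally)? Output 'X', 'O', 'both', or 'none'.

none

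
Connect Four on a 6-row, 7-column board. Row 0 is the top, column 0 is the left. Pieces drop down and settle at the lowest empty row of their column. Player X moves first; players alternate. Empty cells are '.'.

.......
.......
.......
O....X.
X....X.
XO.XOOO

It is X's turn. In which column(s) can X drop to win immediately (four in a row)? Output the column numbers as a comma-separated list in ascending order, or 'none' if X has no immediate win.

Answer: none

Derivation:
col 0: drop X → no win
col 1: drop X → no win
col 2: drop X → no win
col 3: drop X → no win
col 4: drop X → no win
col 5: drop X → no win
col 6: drop X → no win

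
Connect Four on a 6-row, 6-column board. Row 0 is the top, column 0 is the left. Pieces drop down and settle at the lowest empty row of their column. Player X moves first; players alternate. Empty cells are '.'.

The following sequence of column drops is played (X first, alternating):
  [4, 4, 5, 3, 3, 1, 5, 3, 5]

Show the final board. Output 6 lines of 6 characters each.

Answer: ......
......
......
...O.X
...XOX
.O.OXX

Derivation:
Move 1: X drops in col 4, lands at row 5
Move 2: O drops in col 4, lands at row 4
Move 3: X drops in col 5, lands at row 5
Move 4: O drops in col 3, lands at row 5
Move 5: X drops in col 3, lands at row 4
Move 6: O drops in col 1, lands at row 5
Move 7: X drops in col 5, lands at row 4
Move 8: O drops in col 3, lands at row 3
Move 9: X drops in col 5, lands at row 3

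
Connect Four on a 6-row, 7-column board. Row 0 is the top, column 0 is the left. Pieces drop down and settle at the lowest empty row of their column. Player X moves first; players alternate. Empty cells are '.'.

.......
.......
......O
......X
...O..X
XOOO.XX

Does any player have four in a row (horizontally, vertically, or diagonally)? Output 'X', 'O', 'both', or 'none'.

none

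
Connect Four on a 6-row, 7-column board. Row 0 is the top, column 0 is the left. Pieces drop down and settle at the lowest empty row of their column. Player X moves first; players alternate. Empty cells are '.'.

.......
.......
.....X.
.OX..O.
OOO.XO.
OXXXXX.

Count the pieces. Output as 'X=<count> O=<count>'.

X=8 O=7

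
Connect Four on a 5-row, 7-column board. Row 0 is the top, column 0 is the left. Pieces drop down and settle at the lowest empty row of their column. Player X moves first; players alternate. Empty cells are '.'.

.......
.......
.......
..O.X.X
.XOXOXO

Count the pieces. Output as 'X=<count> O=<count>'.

X=5 O=4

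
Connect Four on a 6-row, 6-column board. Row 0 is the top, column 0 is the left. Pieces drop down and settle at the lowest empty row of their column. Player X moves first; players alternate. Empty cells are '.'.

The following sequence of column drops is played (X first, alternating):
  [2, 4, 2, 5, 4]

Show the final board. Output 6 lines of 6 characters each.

Answer: ......
......
......
......
..X.X.
..X.OO

Derivation:
Move 1: X drops in col 2, lands at row 5
Move 2: O drops in col 4, lands at row 5
Move 3: X drops in col 2, lands at row 4
Move 4: O drops in col 5, lands at row 5
Move 5: X drops in col 4, lands at row 4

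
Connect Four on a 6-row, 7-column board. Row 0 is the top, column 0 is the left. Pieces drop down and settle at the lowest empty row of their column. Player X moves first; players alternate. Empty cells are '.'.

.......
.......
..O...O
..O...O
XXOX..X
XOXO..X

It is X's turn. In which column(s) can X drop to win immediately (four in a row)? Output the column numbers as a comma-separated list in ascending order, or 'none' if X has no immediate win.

Answer: none

Derivation:
col 0: drop X → no win
col 1: drop X → no win
col 2: drop X → no win
col 3: drop X → no win
col 4: drop X → no win
col 5: drop X → no win
col 6: drop X → no win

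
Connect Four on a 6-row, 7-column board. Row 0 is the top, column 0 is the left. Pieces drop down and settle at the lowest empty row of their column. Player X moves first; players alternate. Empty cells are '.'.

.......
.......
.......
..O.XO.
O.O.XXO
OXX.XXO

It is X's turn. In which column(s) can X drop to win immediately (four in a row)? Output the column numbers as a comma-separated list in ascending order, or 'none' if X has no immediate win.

col 0: drop X → no win
col 1: drop X → no win
col 2: drop X → no win
col 3: drop X → WIN!
col 4: drop X → WIN!
col 5: drop X → no win
col 6: drop X → no win

Answer: 3,4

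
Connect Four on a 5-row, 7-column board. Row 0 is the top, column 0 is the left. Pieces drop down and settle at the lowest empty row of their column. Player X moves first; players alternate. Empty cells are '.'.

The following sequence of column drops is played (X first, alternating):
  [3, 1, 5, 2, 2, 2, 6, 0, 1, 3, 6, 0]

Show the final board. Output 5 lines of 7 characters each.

Answer: .......
.......
..O....
OXXO..X
OOOX.XX

Derivation:
Move 1: X drops in col 3, lands at row 4
Move 2: O drops in col 1, lands at row 4
Move 3: X drops in col 5, lands at row 4
Move 4: O drops in col 2, lands at row 4
Move 5: X drops in col 2, lands at row 3
Move 6: O drops in col 2, lands at row 2
Move 7: X drops in col 6, lands at row 4
Move 8: O drops in col 0, lands at row 4
Move 9: X drops in col 1, lands at row 3
Move 10: O drops in col 3, lands at row 3
Move 11: X drops in col 6, lands at row 3
Move 12: O drops in col 0, lands at row 3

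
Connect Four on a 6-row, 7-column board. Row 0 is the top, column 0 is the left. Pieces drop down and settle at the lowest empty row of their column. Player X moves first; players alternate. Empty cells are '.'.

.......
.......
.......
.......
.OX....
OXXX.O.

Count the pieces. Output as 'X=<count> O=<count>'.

X=4 O=3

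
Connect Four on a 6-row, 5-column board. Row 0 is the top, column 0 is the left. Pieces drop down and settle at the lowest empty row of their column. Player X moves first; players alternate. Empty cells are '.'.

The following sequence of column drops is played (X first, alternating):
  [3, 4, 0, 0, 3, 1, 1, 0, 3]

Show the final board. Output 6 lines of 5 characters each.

Move 1: X drops in col 3, lands at row 5
Move 2: O drops in col 4, lands at row 5
Move 3: X drops in col 0, lands at row 5
Move 4: O drops in col 0, lands at row 4
Move 5: X drops in col 3, lands at row 4
Move 6: O drops in col 1, lands at row 5
Move 7: X drops in col 1, lands at row 4
Move 8: O drops in col 0, lands at row 3
Move 9: X drops in col 3, lands at row 3

Answer: .....
.....
.....
O..X.
OX.X.
XO.XO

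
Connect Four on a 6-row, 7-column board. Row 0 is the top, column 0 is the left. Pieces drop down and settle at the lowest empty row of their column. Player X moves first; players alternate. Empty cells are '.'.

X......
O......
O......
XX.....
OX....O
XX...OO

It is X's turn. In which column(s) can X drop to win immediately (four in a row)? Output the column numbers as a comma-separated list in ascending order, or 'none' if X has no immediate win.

Answer: 1

Derivation:
col 1: drop X → WIN!
col 2: drop X → no win
col 3: drop X → no win
col 4: drop X → no win
col 5: drop X → no win
col 6: drop X → no win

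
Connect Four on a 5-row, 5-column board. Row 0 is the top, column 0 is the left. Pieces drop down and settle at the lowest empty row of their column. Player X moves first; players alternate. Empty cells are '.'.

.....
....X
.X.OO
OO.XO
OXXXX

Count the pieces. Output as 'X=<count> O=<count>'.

X=7 O=6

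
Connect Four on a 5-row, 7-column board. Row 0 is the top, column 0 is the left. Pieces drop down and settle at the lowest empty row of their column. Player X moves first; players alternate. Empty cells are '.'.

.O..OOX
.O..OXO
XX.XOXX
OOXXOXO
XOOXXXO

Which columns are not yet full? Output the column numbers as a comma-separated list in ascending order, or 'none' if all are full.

col 0: top cell = '.' → open
col 1: top cell = 'O' → FULL
col 2: top cell = '.' → open
col 3: top cell = '.' → open
col 4: top cell = 'O' → FULL
col 5: top cell = 'O' → FULL
col 6: top cell = 'X' → FULL

Answer: 0,2,3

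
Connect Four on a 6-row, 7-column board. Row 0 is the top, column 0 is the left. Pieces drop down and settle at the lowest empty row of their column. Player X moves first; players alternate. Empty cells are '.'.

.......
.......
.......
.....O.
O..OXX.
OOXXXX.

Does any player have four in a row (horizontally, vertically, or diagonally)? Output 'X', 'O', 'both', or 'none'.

X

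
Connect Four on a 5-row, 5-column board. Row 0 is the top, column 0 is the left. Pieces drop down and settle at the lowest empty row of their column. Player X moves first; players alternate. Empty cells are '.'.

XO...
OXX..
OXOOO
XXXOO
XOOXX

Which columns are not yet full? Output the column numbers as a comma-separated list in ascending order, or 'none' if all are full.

col 0: top cell = 'X' → FULL
col 1: top cell = 'O' → FULL
col 2: top cell = '.' → open
col 3: top cell = '.' → open
col 4: top cell = '.' → open

Answer: 2,3,4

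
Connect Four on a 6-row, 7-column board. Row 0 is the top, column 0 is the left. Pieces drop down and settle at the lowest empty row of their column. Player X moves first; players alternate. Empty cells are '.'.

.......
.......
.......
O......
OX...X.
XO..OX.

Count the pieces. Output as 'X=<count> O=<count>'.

X=4 O=4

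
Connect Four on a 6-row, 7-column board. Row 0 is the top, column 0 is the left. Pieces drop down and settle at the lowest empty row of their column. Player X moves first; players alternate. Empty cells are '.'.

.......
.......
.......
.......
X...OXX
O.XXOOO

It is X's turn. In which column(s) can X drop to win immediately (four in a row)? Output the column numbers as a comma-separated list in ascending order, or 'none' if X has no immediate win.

Answer: none

Derivation:
col 0: drop X → no win
col 1: drop X → no win
col 2: drop X → no win
col 3: drop X → no win
col 4: drop X → no win
col 5: drop X → no win
col 6: drop X → no win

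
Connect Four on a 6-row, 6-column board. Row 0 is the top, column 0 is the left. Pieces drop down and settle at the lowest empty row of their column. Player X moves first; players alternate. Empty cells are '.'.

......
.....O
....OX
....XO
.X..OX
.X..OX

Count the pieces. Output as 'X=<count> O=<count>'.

X=6 O=5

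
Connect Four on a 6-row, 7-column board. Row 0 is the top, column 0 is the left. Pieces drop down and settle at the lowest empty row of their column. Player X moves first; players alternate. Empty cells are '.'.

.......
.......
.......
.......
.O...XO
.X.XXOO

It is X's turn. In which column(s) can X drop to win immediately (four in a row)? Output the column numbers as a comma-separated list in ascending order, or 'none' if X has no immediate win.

col 0: drop X → no win
col 1: drop X → no win
col 2: drop X → WIN!
col 3: drop X → no win
col 4: drop X → no win
col 5: drop X → no win
col 6: drop X → no win

Answer: 2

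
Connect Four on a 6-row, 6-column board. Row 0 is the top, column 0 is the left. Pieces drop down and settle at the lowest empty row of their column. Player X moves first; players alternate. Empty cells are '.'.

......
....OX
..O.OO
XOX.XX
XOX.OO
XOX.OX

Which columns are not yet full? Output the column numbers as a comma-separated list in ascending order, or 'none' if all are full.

col 0: top cell = '.' → open
col 1: top cell = '.' → open
col 2: top cell = '.' → open
col 3: top cell = '.' → open
col 4: top cell = '.' → open
col 5: top cell = '.' → open

Answer: 0,1,2,3,4,5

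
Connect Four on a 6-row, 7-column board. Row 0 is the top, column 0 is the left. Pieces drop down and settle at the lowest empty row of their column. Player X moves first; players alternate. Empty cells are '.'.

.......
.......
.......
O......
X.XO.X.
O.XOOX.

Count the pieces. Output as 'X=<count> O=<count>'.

X=5 O=5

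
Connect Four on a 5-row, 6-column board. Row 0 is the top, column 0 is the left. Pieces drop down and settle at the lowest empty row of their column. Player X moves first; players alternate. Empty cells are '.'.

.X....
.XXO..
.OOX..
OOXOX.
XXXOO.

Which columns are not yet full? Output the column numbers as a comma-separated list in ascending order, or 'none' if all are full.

col 0: top cell = '.' → open
col 1: top cell = 'X' → FULL
col 2: top cell = '.' → open
col 3: top cell = '.' → open
col 4: top cell = '.' → open
col 5: top cell = '.' → open

Answer: 0,2,3,4,5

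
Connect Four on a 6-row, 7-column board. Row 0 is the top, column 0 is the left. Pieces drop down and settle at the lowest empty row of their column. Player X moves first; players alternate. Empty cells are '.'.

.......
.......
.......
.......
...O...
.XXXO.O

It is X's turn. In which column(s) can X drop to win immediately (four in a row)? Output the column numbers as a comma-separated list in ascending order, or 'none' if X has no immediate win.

Answer: 0

Derivation:
col 0: drop X → WIN!
col 1: drop X → no win
col 2: drop X → no win
col 3: drop X → no win
col 4: drop X → no win
col 5: drop X → no win
col 6: drop X → no win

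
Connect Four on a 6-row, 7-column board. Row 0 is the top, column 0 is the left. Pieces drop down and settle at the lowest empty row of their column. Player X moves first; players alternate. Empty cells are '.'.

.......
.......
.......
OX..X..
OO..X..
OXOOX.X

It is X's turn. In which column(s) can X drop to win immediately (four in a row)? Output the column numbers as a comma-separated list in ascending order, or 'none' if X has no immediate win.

col 0: drop X → no win
col 1: drop X → no win
col 2: drop X → no win
col 3: drop X → no win
col 4: drop X → WIN!
col 5: drop X → no win
col 6: drop X → no win

Answer: 4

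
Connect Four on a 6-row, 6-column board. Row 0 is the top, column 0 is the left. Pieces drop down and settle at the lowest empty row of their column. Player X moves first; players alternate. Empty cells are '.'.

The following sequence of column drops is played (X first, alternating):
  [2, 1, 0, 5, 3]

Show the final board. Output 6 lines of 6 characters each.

Answer: ......
......
......
......
......
XOXX.O

Derivation:
Move 1: X drops in col 2, lands at row 5
Move 2: O drops in col 1, lands at row 5
Move 3: X drops in col 0, lands at row 5
Move 4: O drops in col 5, lands at row 5
Move 5: X drops in col 3, lands at row 5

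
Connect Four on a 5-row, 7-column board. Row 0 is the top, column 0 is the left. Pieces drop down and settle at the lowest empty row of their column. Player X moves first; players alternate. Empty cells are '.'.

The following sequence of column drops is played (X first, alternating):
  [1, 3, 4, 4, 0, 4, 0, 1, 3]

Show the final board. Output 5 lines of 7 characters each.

Move 1: X drops in col 1, lands at row 4
Move 2: O drops in col 3, lands at row 4
Move 3: X drops in col 4, lands at row 4
Move 4: O drops in col 4, lands at row 3
Move 5: X drops in col 0, lands at row 4
Move 6: O drops in col 4, lands at row 2
Move 7: X drops in col 0, lands at row 3
Move 8: O drops in col 1, lands at row 3
Move 9: X drops in col 3, lands at row 3

Answer: .......
.......
....O..
XO.XO..
XX.OX..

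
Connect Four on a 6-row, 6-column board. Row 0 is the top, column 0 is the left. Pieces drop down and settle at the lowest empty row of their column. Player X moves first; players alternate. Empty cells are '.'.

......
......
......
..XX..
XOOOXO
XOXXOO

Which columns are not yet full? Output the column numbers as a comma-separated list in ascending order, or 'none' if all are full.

col 0: top cell = '.' → open
col 1: top cell = '.' → open
col 2: top cell = '.' → open
col 3: top cell = '.' → open
col 4: top cell = '.' → open
col 5: top cell = '.' → open

Answer: 0,1,2,3,4,5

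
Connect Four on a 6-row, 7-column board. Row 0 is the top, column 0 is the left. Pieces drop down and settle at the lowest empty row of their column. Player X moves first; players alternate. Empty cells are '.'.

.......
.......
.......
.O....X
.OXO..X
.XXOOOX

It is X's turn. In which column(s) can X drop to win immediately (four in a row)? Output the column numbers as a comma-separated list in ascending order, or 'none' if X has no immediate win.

Answer: 6

Derivation:
col 0: drop X → no win
col 1: drop X → no win
col 2: drop X → no win
col 3: drop X → no win
col 4: drop X → no win
col 5: drop X → no win
col 6: drop X → WIN!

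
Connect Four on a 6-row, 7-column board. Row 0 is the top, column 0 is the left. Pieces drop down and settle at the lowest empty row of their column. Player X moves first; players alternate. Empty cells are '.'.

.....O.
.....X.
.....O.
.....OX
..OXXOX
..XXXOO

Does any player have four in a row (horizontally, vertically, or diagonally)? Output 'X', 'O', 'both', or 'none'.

O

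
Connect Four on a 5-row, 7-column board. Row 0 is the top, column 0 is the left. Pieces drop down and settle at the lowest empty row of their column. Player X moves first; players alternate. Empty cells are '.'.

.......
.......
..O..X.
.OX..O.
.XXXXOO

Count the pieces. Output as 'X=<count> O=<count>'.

X=6 O=5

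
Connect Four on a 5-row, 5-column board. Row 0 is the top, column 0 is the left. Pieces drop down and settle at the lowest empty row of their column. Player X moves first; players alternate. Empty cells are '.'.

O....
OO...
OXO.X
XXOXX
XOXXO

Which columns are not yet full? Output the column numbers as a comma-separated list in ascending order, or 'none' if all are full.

col 0: top cell = 'O' → FULL
col 1: top cell = '.' → open
col 2: top cell = '.' → open
col 3: top cell = '.' → open
col 4: top cell = '.' → open

Answer: 1,2,3,4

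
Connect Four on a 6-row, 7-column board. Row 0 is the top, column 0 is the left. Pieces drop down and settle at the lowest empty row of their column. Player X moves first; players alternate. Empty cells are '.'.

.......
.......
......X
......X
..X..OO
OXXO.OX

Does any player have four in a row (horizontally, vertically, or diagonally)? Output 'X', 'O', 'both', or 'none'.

none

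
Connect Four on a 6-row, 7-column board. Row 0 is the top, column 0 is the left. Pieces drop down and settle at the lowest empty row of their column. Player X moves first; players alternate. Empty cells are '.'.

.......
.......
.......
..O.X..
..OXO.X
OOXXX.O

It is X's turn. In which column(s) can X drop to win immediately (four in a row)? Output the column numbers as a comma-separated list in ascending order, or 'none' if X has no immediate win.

Answer: 5

Derivation:
col 0: drop X → no win
col 1: drop X → no win
col 2: drop X → no win
col 3: drop X → no win
col 4: drop X → no win
col 5: drop X → WIN!
col 6: drop X → no win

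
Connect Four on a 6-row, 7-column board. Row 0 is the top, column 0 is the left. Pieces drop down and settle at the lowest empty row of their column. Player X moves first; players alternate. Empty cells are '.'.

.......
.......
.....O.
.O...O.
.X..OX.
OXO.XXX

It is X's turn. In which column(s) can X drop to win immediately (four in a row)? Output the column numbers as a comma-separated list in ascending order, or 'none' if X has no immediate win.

col 0: drop X → no win
col 1: drop X → no win
col 2: drop X → no win
col 3: drop X → WIN!
col 4: drop X → no win
col 5: drop X → no win
col 6: drop X → no win

Answer: 3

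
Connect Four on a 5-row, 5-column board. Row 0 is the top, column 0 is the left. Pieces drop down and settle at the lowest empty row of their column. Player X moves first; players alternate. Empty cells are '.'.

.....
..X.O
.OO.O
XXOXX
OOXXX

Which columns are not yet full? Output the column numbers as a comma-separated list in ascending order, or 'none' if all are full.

col 0: top cell = '.' → open
col 1: top cell = '.' → open
col 2: top cell = '.' → open
col 3: top cell = '.' → open
col 4: top cell = '.' → open

Answer: 0,1,2,3,4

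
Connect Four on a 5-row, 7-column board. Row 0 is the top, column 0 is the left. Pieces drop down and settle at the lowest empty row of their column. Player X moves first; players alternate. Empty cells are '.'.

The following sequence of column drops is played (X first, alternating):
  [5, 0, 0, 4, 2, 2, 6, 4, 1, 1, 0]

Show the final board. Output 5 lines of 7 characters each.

Move 1: X drops in col 5, lands at row 4
Move 2: O drops in col 0, lands at row 4
Move 3: X drops in col 0, lands at row 3
Move 4: O drops in col 4, lands at row 4
Move 5: X drops in col 2, lands at row 4
Move 6: O drops in col 2, lands at row 3
Move 7: X drops in col 6, lands at row 4
Move 8: O drops in col 4, lands at row 3
Move 9: X drops in col 1, lands at row 4
Move 10: O drops in col 1, lands at row 3
Move 11: X drops in col 0, lands at row 2

Answer: .......
.......
X......
XOO.O..
OXX.OXX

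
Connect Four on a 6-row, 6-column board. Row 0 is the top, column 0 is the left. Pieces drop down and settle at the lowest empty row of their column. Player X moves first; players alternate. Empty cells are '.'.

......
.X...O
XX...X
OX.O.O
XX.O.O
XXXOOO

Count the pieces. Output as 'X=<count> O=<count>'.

X=10 O=9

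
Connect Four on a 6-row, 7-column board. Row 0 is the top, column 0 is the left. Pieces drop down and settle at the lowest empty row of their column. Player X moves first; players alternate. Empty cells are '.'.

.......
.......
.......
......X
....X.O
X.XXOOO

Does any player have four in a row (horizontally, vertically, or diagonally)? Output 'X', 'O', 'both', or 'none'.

none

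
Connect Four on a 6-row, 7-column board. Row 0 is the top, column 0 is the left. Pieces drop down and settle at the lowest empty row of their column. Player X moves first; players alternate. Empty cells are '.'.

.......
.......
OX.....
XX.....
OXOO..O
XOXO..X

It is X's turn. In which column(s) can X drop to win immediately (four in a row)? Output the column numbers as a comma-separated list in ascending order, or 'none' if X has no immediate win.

Answer: 1

Derivation:
col 0: drop X → no win
col 1: drop X → WIN!
col 2: drop X → no win
col 3: drop X → no win
col 4: drop X → no win
col 5: drop X → no win
col 6: drop X → no win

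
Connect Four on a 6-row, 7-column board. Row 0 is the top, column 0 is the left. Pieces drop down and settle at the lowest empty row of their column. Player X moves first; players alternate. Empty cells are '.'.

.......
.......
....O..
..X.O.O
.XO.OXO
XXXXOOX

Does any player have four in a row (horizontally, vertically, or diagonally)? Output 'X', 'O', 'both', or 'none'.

both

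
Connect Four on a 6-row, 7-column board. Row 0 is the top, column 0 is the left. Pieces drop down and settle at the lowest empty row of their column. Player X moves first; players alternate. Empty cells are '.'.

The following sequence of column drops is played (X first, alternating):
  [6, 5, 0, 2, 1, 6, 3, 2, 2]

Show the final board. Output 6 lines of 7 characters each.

Answer: .......
.......
.......
..X....
..O...O
XXOX.OX

Derivation:
Move 1: X drops in col 6, lands at row 5
Move 2: O drops in col 5, lands at row 5
Move 3: X drops in col 0, lands at row 5
Move 4: O drops in col 2, lands at row 5
Move 5: X drops in col 1, lands at row 5
Move 6: O drops in col 6, lands at row 4
Move 7: X drops in col 3, lands at row 5
Move 8: O drops in col 2, lands at row 4
Move 9: X drops in col 2, lands at row 3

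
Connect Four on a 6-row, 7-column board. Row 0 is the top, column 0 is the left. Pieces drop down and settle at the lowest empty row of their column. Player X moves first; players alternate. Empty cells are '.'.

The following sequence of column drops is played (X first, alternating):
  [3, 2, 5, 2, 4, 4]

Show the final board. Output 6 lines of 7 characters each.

Answer: .......
.......
.......
.......
..O.O..
..OXXX.

Derivation:
Move 1: X drops in col 3, lands at row 5
Move 2: O drops in col 2, lands at row 5
Move 3: X drops in col 5, lands at row 5
Move 4: O drops in col 2, lands at row 4
Move 5: X drops in col 4, lands at row 5
Move 6: O drops in col 4, lands at row 4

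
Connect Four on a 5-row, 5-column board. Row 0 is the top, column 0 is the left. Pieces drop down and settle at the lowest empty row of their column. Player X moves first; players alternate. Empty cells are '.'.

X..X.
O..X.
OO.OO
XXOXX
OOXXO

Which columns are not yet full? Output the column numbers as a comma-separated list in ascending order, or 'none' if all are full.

Answer: 1,2,4

Derivation:
col 0: top cell = 'X' → FULL
col 1: top cell = '.' → open
col 2: top cell = '.' → open
col 3: top cell = 'X' → FULL
col 4: top cell = '.' → open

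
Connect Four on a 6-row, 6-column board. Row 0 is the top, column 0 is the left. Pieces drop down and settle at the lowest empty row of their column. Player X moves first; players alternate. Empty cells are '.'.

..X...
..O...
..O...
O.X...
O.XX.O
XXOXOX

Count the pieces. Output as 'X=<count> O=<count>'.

X=8 O=7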